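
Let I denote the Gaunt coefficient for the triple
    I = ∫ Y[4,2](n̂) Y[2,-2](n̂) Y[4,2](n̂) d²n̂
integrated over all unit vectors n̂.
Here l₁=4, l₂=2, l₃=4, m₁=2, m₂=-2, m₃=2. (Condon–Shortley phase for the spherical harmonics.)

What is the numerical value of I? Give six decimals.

0.000000

Σmᵢ = 2 ≠ 0, so the φ-integral vanishes; I = 0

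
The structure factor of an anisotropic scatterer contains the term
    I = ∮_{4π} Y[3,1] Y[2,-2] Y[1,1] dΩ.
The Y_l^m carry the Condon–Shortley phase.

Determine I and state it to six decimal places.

-0.082589

Checks pass: Σm=0; 6 even; l₃=1∈[1,5].
(2·3+1)(2·2+1)(2·1+1) = 105
Δ: 4! 2! 0! / 7! → 1/105
sum: t=2:+1/4 = 1/4
3j²(3 2 1; 0 0 0) = Δ·Π!·Σ² = 3/35  (sign -1)
sum: t=0:+1/48 = 1/48
3j²(3 2 1; 1 -2 1) = Δ·Π!·Σ² = 1/105  (sign +1)
combine: 4πI² = 105·3/35·1/105 = 3/35
take √, sign -1: I = -0.08258890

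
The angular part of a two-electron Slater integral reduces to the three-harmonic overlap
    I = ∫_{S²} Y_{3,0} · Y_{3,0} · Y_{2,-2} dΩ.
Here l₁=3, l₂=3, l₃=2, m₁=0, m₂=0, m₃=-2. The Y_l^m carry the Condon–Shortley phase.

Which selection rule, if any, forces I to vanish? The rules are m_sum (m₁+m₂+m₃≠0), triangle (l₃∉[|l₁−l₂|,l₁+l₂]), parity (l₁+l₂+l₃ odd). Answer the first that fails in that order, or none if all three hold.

azimuthal sum: 0 + 0 − 2 = -2  ✗
0 ≤ 2 ≤ 6 (triangle on l)
L = 3 + 3 + 2 = 8 (even)

m_sum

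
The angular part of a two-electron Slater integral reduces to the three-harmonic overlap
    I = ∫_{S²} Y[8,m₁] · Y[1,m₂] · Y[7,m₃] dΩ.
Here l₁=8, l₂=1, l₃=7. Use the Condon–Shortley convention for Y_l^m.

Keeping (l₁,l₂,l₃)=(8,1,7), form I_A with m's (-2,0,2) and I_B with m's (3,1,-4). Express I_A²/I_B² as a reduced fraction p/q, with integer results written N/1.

l's match ⇒ only the (l;m) 3-j factors differ between A and B.
A: triangle coeff Δ(8,1,7) = 1/2040; Σ_t [1,1]: t=1:−1/43545600 = -1/43545600; (3j)²=1/34 [(8 1 7; -2 0 2)], sign=+1
B: triangle coeff Δ(8,1,7) = 1/2040; Σ_t [2,2]: t=2:+1/479001600 = 1/479001600; (3j)²=1/204 [(8 1 7; 3 1 -4)], sign=-1
I_A²/I_B² = (1/34)/(1/204) = 6/1

6/1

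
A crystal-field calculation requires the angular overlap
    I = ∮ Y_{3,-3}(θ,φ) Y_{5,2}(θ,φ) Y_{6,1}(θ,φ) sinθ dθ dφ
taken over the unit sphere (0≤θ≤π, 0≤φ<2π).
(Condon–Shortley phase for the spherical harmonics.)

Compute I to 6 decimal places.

0.145631

Checks pass: Σm=0; 14 even; l₃=6∈[2,8].
(2·3+1)(2·5+1)(2·6+1) = 1001
Δ: 2! 4! 8! / 15! → 1/675675
sum: t=0:+1/8640 t=1:−1/2304 t=2:+1/8640 = -7/34560
3j²(3 5 6; 0 0 0) = Δ·Π!·Σ² = 7/429  (sign -1)
sum: t=2:+1/34560 = 1/34560
3j²(3 5 6; -3 2 1) = Δ·Π!·Σ² = 7/429  (sign -1)
combine: 4πI² = 1001·7/429·7/429 = 343/1287
take √, sign +1: I = 0.14563067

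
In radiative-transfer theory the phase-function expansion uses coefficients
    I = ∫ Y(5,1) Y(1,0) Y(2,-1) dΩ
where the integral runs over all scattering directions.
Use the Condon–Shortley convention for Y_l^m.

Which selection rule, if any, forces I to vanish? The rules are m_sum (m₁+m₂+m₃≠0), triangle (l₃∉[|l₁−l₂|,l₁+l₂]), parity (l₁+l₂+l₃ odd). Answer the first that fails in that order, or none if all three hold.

triangle

Σmᵢ = 0  ✓
l₃∈[|l₁−l₂|,l₁+l₂]=[4,6], have l₃=2  ✗
Σlᵢ = 8 ⇒ even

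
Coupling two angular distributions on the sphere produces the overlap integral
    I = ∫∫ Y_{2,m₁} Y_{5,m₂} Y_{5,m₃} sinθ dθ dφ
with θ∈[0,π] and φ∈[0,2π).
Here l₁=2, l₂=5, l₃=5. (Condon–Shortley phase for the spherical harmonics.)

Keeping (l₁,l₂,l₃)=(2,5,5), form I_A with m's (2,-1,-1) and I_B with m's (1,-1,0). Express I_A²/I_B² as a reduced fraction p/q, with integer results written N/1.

l's match ⇒ only the (l;m) 3-j factors differ between A and B.
A: triangle coeff Δ(2,5,5) = 1/38610; Σ_t [0,0]: t=0:+1/2304 = 1/2304; (3j)²=5/143 [(2 5 5; 2 -1 -1)], sign=+1
B: triangle coeff Δ(2,5,5) = 1/38610; Σ_t [0,1]: t=0:+1/1152 t=1:−1/1440 = 1/5760; (3j)²=1/858 [(2 5 5; 1 -1 0)], sign=-1
I_A²/I_B² = (5/143)/(1/858) = 30/1

30/1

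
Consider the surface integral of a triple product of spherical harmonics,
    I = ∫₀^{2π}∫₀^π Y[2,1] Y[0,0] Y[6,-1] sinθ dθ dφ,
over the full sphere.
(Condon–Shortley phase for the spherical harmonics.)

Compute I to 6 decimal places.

0.000000

triangle: need 2≤l₃≤2, have 6; I=0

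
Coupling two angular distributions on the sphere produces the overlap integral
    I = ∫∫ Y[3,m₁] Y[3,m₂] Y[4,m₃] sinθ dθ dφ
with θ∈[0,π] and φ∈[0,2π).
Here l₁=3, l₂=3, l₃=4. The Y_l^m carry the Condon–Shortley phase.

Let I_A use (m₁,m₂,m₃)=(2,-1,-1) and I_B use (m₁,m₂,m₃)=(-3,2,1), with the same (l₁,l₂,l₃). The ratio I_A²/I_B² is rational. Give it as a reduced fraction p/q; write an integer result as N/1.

l's match ⇒ only the (l;m) 3-j factors differ between A and B.
A: triangle coeff Δ(3,3,4) = 1/34650; Σ_t [0,1]: t=0:+1/48 t=1:−1/144 = 1/72; (3j)²=16/693 [(3 3 4; 2 -1 -1)], sign=-1
B: triangle coeff Δ(3,3,4) = 1/34650; Σ_t [2,2]: t=2:+1/288 = 1/288; (3j)²=5/231 [(3 3 4; -3 2 1)], sign=-1
I_A²/I_B² = (16/693)/(5/231) = 16/15

16/15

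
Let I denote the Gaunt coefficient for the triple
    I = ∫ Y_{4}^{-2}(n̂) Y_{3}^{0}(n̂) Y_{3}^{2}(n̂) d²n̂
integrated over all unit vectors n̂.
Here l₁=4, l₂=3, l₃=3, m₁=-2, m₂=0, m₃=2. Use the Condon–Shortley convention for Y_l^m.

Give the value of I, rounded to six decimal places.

Checks pass: Σm=0; 10 even; l₃=3∈[1,7].
(2·4+1)(2·3+1)(2·3+1) = 441
Δ: 4! 4! 2! / 11! → 1/34650
sum: t=1:−1/72 t=2:+1/16 t=3:−1/72 = 5/144
3j²(4 3 3; 0 0 0) = Δ·Π!·Σ² = 2/77  (sign -1)
sum: t=2:+1/96 t=3:−1/72 = -1/288
3j²(4 3 3; -2 0 2) = Δ·Π!·Σ² = 1/462  (sign +1)
combine: 4πI² = 441·2/77·1/462 = 3/121
take √, sign -1: I = -0.04441841

-0.044418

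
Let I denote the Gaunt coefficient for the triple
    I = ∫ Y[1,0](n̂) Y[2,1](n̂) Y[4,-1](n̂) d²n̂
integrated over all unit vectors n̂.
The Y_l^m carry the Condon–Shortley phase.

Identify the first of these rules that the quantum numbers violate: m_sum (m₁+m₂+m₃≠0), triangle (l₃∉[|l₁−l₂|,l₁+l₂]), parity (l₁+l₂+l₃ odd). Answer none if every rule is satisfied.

triangle

m₁+m₂+m₃ = 0 + 1 − 1 = 0  ✓
triangle: |1−2|=1 ≤ l₃=4 ≤ 1+2=3  ✗
parity: l₁+l₂+l₃ = 7 is odd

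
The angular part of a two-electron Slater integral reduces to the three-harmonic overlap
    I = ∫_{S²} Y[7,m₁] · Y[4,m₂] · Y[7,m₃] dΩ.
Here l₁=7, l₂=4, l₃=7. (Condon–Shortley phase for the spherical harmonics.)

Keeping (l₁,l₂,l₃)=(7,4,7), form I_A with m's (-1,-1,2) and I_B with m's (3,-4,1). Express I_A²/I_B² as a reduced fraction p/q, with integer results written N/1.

Same 7,4,7: normalisation and zero-m 3j drop out of the ratio.
A: Δ: 4! 10! 4! / 19! → 1/58198140; sum: t=0:+1/11612160 t=1:−1/725760 t=2:+1/414720 t=3:−1/2073600 = 37/58060800; 3j²(7 4 7; -1 -1 2) = Δ·Π!·Σ² = 4107/646646  (sign -1)
B: Δ: 4! 10! 4! / 19! → 1/58198140; sum: t=0:+1/9953280 = 1/9953280; 3j²(7 4 7; 3 -4 1) = Δ·Π!·Σ² = 2450/138567  (sign +1)
I_A²/I_B² = (4107/646646)/(2450/138567) = 12321/34300

12321/34300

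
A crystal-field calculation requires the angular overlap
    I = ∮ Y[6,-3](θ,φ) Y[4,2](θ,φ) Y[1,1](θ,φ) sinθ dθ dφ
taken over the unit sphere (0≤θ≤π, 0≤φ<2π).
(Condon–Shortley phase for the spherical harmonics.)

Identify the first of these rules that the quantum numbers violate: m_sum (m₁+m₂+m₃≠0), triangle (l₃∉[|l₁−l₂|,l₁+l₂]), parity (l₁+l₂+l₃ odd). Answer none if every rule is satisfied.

triangle

m₁+m₂+m₃ = -3 + 2 + 1 = 0  ✓
triangle: |6−4|=2 ≤ l₃=1 ≤ 6+4=10  ✗
parity: l₁+l₂+l₃ = 11 is odd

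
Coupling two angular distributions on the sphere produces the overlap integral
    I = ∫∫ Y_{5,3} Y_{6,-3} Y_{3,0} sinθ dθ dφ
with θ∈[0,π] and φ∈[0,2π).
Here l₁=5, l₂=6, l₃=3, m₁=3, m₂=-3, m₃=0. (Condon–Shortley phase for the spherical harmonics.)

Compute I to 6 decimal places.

Rules hold: Σm=0, L=14 even, 1≤3≤11.
N = 11·13·7 = 1001
Δ = 8!·2!·4!/15! = 1/675675
Racah Σ t=3..5: t=3:−1/8640 t=4:+1/2304 t=5:−1/8640 = 7/34560
⇒ 3j(5 6 3; 0 0 0)² = 7/429, sgn -1
Racah Σ t=0..2: t=0:+1/483840 t=1:−1/20160 t=2:+1/17280 = 1/96768
⇒ 3j(5 6 3; 3 -3 0)² = 1/1001, sgn -1
4πI² = N·(3j₀)²·(3jₘ)² = 7/429
I = +1·√(0.016317/4π) = 0.03603425

0.036034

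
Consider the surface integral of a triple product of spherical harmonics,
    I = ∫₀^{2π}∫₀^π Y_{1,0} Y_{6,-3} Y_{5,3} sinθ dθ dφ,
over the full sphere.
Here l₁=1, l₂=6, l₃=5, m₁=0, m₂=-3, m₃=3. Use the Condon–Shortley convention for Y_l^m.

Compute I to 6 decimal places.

-0.212310

m-sum 0 ✓  L=12 even ✓  5≤5≤7 ✓
Π(2lᵢ+1) = 3×13×11 = 429
triangle coeff Δ(1,6,5) = 1/858
Σ_t [1,1]: t=1:−1/14400 = -1/14400
(3j)²=6/143 [(1 6 5; 0 0 0)], sign=+1
Σ_t [1,1]: t=1:−1/80640 = -1/80640
(3j)²=9/286 [(1 6 5; 0 -3 3)], sign=-1
⇒ 4πI² = 81/143
I = (-1)√(81/143/(4π)) = -0.21230956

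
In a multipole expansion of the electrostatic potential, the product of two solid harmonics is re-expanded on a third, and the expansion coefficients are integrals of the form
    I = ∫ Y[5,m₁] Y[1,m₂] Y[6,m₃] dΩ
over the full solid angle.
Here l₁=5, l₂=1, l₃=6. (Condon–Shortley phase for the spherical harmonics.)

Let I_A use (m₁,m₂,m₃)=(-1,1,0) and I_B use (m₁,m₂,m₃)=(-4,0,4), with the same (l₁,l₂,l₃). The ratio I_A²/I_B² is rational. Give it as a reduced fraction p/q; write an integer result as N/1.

Same 5,1,6: normalisation and zero-m 3j drop out of the ratio.
A: Δ: 0! 10! 2! / 13! → 1/858; sum: t=0:+1/34560 = 1/34560; 3j²(5 1 6; -1 1 0) = Δ·Π!·Σ² = 5/286  (sign +1)
B: Δ: 0! 10! 2! / 13! → 1/858; sum: t=0:+1/362880 = 1/362880; 3j²(5 1 6; -4 0 4) = Δ·Π!·Σ² = 10/429  (sign +1)
I_A²/I_B² = (5/286)/(10/429) = 3/4

3/4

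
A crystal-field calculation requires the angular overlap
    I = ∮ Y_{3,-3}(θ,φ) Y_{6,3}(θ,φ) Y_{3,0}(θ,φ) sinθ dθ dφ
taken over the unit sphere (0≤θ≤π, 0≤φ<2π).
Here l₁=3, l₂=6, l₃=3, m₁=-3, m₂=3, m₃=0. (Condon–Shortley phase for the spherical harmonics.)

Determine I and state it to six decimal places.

-0.108647

Checks pass: Σm=0; 12 even; l₃=3∈[3,9].
(2·3+1)(2·6+1)(2·3+1) = 637
Δ: 6! 0! 6! / 13! → 1/12012
sum: t=3:−1/1296 = -1/1296
3j²(3 6 3; 0 0 0) = Δ·Π!·Σ² = 100/3003  (sign +1)
sum: t=6:+1/25920 = 1/25920
3j²(3 6 3; -3 3 0) = Δ·Π!·Σ² = 1/143  (sign -1)
combine: 4πI² = 637·100/3003·1/143 = 700/4719
take √, sign -1: I = -0.10864734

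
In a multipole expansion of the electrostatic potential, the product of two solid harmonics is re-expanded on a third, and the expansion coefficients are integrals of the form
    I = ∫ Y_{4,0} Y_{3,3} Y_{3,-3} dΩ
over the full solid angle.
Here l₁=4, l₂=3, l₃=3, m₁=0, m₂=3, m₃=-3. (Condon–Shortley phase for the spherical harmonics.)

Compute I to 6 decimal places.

Rules hold: Σm=0, L=10 even, 1≤3≤7.
N = 9·7·7 = 441
Δ = 4!·4!·2!/11! = 1/34650
Racah Σ t=1..3: t=1:−1/72 t=2:+1/16 t=3:−1/72 = 5/144
⇒ 3j(4 3 3; 0 0 0)² = 2/77, sgn -1
Racah Σ t=4..4: t=4:+1/1152 = 1/1152
⇒ 3j(4 3 3; 0 3 -3)² = 1/154, sgn +1
4πI² = N·(3j₀)²·(3jₘ)² = 9/121
I = -1·√(0.0743802/4π) = -0.07693494

-0.076935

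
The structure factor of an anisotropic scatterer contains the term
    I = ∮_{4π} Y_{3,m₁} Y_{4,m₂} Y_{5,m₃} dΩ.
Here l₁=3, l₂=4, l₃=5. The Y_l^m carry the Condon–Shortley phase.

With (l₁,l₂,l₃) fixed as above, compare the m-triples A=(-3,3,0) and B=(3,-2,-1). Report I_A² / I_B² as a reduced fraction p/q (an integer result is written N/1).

l's match ⇒ only the (l;m) 3-j factors differ between A and B.
A: triangle coeff Δ(3,4,5) = 1/180180; Σ_t [2,2]: t=2:+1/5760 = 1/5760; (3j)²=5/572 [(3 4 5; -3 3 0)], sign=-1
B: triangle coeff Δ(3,4,5) = 1/180180; Σ_t [0,0]: t=0:+1/2304 = 1/2304; (3j)²=75/4004 [(3 4 5; 3 -2 -1)], sign=+1
I_A²/I_B² = (5/572)/(75/4004) = 7/15

7/15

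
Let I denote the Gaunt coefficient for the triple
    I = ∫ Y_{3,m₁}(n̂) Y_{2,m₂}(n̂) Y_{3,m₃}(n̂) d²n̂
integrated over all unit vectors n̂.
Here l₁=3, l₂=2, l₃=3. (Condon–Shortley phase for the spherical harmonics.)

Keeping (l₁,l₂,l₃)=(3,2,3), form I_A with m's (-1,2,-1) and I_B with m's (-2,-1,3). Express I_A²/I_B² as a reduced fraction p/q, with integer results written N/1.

24/25

Shared (l₁,l₂,l₃)=(3,2,3): N and (l;000)² cancel in I_A²/I_B².
A: Δ = 2!·4!·2!/9! = 1/3780; Racah Σ t=2..2: t=2:+1/16 = 1/16; ⇒ 3j(3 2 3; -1 2 -1)² = 2/35, sgn +1
B: Δ = 2!·4!·2!/9! = 1/3780; Racah Σ t=1..1: t=1:−1/48 = -1/48; ⇒ 3j(3 2 3; -2 -1 3)² = 5/84, sgn -1
I_A²/I_B² = (2/35)/(5/84) = 24/25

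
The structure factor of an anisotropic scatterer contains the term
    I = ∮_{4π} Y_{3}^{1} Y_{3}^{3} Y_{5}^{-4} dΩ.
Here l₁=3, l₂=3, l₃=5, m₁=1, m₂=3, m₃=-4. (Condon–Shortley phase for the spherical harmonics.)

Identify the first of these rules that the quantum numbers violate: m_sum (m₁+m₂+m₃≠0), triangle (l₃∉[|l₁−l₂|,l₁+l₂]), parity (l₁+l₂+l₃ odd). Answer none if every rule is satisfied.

parity

Σmᵢ = 0  ✓
l₃∈[|l₁−l₂|,l₁+l₂]=[0,6], have l₃=5  ✓
Σlᵢ = 11 ⇒ odd  ✗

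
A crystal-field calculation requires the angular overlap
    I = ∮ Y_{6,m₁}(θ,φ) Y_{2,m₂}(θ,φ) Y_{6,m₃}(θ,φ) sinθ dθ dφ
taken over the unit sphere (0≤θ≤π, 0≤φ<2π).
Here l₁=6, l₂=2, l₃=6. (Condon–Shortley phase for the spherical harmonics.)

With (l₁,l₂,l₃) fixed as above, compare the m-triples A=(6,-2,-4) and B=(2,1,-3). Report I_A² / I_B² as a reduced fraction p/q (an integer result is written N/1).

22/75

Shared (l₁,l₂,l₃)=(6,2,6): N and (l;000)² cancel in I_A²/I_B².
A: Δ = 2!·10!·2!/15! = 1/90090; Racah Σ t=0..0: t=0:+1/14515200 = 1/14515200; ⇒ 3j(6 2 6; 6 -2 -4)² = 2/455, sgn +1
B: Δ = 2!·10!·2!/15! = 1/90090; Racah Σ t=1..2: t=1:−1/60480 t=2:+1/161280 = -1/96768; ⇒ 3j(6 2 6; 2 1 -3)² = 15/1001, sgn +1
I_A²/I_B² = (2/455)/(15/1001) = 22/75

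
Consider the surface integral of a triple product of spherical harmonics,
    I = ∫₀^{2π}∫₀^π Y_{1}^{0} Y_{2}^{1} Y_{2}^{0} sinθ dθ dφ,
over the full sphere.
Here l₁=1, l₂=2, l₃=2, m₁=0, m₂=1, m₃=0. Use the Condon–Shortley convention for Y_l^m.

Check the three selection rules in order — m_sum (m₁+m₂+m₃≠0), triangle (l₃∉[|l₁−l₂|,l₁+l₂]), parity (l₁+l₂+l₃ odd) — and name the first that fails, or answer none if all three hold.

m₁+m₂+m₃ = 0 + 1 + 0 = 1  ✗
triangle: |1−2|=1 ≤ l₃=2 ≤ 1+2=3
parity: l₁+l₂+l₃ = 5 is odd

m_sum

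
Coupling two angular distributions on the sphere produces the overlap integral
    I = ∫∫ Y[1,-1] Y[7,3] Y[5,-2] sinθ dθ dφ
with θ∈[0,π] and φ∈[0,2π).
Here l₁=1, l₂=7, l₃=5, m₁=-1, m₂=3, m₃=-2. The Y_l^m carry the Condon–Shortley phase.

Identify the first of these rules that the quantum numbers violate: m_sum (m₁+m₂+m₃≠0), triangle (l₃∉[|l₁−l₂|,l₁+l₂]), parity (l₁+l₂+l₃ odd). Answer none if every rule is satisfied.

azimuthal sum: -1 + 3 − 2 = 0  ✓
6 ≤ 5 ≤ 8 (triangle on l)  ✗
L = 1 + 7 + 5 = 13 (odd)

triangle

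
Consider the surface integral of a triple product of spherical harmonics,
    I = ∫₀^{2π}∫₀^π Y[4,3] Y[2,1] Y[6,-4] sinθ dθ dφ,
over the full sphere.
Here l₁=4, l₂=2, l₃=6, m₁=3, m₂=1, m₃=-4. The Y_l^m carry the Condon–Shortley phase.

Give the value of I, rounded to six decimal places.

0.246389

Rules hold: Σm=0, L=12 even, 2≤6≤6.
N = 9·5·13 = 585
Δ = 0!·8!·4!/13! = 1/6435
Racah Σ t=0..0: t=0:+1/2304 = 1/2304
⇒ 3j(4 2 6; 0 0 0)² = 5/143, sgn +1
Racah Σ t=0..0: t=0:+1/30240 = 1/30240
⇒ 3j(4 2 6; 3 1 -4)² = 16/429, sgn +1
4πI² = N·(3j₀)²·(3jₘ)² = 1200/1573
I = +1·√(0.762873/4π) = 0.24638901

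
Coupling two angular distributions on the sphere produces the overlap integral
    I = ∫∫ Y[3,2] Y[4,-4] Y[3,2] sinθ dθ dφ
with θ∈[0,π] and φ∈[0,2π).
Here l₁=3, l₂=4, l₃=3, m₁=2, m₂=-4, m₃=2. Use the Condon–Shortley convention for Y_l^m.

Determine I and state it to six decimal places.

m-sum 0 ✓  L=10 even ✓  1≤3≤7 ✓
Π(2lᵢ+1) = 7×9×7 = 441
triangle coeff Δ(3,4,3) = 1/34650
Σ_t [1,3]: t=1:−1/72 t=2:+1/16 t=3:−1/72 = 5/144
(3j)²=2/77 [(3 4 3; 0 0 0)], sign=-1
Σ_t [0,0]: t=0:+1/576 = 1/576
(3j)²=5/99 [(3 4 3; 2 -4 2)], sign=-1
⇒ 4πI² = 70/121
I = (+1)√(70/121/(4π)) = 0.21456131

0.214561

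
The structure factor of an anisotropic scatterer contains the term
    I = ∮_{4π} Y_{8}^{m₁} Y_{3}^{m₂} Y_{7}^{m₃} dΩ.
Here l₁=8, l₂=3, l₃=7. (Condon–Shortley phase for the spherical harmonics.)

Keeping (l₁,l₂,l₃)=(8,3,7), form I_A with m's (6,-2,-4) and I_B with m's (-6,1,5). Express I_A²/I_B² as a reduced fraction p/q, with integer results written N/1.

Shared (l₁,l₂,l₃)=(8,3,7): N and (l;000)² cancel in I_A²/I_B².
A: Δ = 4!·12!·2!/19! = 1/5290740; Racah Σ t=0..1: t=0:+1/174182400 t=1:−1/479001600 = 1/273715200; ⇒ 3j(8 3 7; 6 -2 -4)² = 49/3876, sgn -1
B: Δ = 4!·12!·2!/19! = 1/5290740; Racah Σ t=2..4: t=2:+1/3832012800 t=3:−1/239500800 t=4:+1/348364800 = -1/958003200; ⇒ 3j(8 3 7; -6 1 5)² = 8/4845, sgn -1
I_A²/I_B² = (49/3876)/(8/4845) = 245/32

245/32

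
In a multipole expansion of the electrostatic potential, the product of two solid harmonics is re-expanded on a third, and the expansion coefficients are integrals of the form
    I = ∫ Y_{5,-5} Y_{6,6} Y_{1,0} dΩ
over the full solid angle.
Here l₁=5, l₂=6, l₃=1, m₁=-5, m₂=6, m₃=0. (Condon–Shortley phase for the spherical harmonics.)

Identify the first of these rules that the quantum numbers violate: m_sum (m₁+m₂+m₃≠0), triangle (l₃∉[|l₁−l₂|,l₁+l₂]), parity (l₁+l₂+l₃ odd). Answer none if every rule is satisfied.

m₁+m₂+m₃ = -5 + 6 + 0 = 1  ✗
triangle: |5−6|=1 ≤ l₃=1 ≤ 5+6=11
parity: l₁+l₂+l₃ = 12 is even

m_sum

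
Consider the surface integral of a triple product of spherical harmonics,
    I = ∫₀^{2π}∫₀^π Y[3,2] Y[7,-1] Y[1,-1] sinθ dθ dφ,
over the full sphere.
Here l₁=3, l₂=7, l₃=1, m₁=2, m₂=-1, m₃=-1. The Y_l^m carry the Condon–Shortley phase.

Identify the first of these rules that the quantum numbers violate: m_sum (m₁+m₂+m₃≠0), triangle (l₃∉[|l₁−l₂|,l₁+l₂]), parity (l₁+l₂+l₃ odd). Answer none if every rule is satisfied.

triangle

m₁+m₂+m₃ = 2 − 1 − 1 = 0  ✓
triangle: |3−7|=4 ≤ l₃=1 ≤ 3+7=10  ✗
parity: l₁+l₂+l₃ = 11 is odd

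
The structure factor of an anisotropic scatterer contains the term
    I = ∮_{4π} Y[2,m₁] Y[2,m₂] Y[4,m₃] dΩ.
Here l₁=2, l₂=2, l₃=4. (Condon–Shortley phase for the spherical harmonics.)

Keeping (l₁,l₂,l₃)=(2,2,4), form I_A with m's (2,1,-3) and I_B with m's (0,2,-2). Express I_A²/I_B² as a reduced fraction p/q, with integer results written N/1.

7/3

l's match ⇒ only the (l;m) 3-j factors differ between A and B.
A: triangle coeff Δ(2,2,4) = 1/630; Σ_t [0,0]: t=0:+1/144 = 1/144; (3j)²=1/18 [(2 2 4; 2 1 -3)], sign=-1
B: triangle coeff Δ(2,2,4) = 1/630; Σ_t [0,0]: t=0:+1/96 = 1/96; (3j)²=1/42 [(2 2 4; 0 2 -2)], sign=+1
I_A²/I_B² = (1/18)/(1/42) = 7/3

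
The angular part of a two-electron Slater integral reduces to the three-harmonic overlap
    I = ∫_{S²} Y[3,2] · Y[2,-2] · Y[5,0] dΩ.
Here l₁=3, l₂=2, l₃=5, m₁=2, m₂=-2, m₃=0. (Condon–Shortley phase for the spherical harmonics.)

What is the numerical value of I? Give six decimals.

m-sum 0 ✓  L=10 even ✓  1≤5≤5 ✓
Π(2lᵢ+1) = 7×5×11 = 385
triangle coeff Δ(3,2,5) = 1/2310
Σ_t [0,0]: t=0:+1/144 = 1/144
(3j)²=10/231 [(3 2 5; 0 0 0)], sign=-1
Σ_t [0,0]: t=0:+1/2880 = 1/2880
(3j)²=1/462 [(3 2 5; 2 -2 0)], sign=-1
⇒ 4πI² = 25/693
I = (+1)√(25/693/(4π)) = 0.05357948

0.053579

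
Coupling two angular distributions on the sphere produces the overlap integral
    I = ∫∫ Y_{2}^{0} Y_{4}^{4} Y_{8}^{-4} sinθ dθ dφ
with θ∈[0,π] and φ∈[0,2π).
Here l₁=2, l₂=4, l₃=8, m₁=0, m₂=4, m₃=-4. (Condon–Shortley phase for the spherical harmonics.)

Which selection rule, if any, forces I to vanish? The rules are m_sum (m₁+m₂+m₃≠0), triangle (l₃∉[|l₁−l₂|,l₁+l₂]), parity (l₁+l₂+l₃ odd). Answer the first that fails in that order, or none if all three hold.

triangle

m₁+m₂+m₃ = 0 + 4 − 4 = 0  ✓
triangle: |2−4|=2 ≤ l₃=8 ≤ 2+4=6  ✗
parity: l₁+l₂+l₃ = 14 is even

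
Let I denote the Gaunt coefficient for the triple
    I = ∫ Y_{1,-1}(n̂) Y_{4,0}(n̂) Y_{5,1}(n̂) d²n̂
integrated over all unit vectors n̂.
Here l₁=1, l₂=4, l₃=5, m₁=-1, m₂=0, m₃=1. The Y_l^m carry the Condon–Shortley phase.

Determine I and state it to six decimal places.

-0.190188

m-sum 0 ✓  L=10 even ✓  3≤5≤5 ✓
Π(2lᵢ+1) = 3×9×11 = 297
triangle coeff Δ(1,4,5) = 1/495
Σ_t [0,0]: t=0:+1/576 = 1/576
(3j)²=5/99 [(1 4 5; 0 0 0)], sign=-1
Σ_t [0,0]: t=0:+1/1152 = 1/1152
(3j)²=1/33 [(1 4 5; -1 0 1)], sign=+1
⇒ 4πI² = 5/11
I = (-1)√(5/11/(4π)) = -0.19018827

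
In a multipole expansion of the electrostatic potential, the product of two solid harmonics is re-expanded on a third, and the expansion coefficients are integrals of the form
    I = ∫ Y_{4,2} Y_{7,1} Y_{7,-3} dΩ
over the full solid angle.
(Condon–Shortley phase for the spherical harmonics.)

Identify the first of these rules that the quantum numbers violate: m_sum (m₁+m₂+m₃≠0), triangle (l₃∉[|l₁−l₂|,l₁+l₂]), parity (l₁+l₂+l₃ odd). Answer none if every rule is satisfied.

none

Σmᵢ = 0  ✓
l₃∈[|l₁−l₂|,l₁+l₂]=[3,11], have l₃=7  ✓
Σlᵢ = 18 ⇒ even  ✓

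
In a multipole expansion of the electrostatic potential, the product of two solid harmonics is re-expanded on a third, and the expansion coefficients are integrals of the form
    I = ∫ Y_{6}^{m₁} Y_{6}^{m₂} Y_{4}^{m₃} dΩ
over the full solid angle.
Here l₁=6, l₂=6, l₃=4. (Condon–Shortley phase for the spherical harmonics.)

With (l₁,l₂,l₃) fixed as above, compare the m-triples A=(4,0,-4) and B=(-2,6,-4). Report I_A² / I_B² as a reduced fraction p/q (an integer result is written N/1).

70/11

Same 6,6,4: normalisation and zero-m 3j drop out of the ratio.
A: Δ: 8! 4! 4! / 17! → 1/15315300; sum: t=2:+1/829440 = 1/829440; 3j²(6 6 4; 4 0 -4) = Δ·Π!·Σ² = 35/2431  (sign +1)
B: Δ: 8! 4! 4! / 17! → 1/15315300; sum: t=8:+1/23224320 = 1/23224320; 3j²(6 6 4; -2 6 -4) = Δ·Π!·Σ² = 1/442  (sign +1)
I_A²/I_B² = (35/2431)/(1/442) = 70/11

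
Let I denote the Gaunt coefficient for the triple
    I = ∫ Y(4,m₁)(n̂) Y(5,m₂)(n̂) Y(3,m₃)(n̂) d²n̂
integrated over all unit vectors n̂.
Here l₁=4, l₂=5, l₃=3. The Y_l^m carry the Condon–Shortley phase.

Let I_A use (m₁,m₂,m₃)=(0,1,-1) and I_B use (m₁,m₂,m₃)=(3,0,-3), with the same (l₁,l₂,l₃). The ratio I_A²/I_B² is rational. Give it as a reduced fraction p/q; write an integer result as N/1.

242/315

Same 4,5,3: normalisation and zero-m 3j drop out of the ratio.
A: Δ: 6! 2! 4! / 13! → 1/180180; sum: t=2:+1/2304 t=3:−1/216 t=4:+1/384 = -11/6912; 3j²(4 5 3; 0 1 -1) = Δ·Π!·Σ² = 11/1638  (sign -1)
B: Δ: 6! 2! 4! / 13! → 1/180180; sum: t=1:−1/5760 = -1/5760; 3j²(4 5 3; 3 0 -3) = Δ·Π!·Σ² = 5/572  (sign -1)
I_A²/I_B² = (11/1638)/(5/572) = 242/315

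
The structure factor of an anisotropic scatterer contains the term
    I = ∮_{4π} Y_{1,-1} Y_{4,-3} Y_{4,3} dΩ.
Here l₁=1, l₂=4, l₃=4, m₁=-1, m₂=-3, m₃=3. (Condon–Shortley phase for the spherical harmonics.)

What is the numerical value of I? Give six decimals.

0.000000

-1 − 3 + 3 = -1 ≠ 0: azimuthal integral kills it; I = 0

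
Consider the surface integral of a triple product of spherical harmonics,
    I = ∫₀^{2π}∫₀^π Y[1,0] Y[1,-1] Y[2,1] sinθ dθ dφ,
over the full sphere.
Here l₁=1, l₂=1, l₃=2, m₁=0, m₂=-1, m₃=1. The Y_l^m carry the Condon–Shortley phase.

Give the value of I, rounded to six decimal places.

-0.218510

Rules hold: Σm=0, L=4 even, 0≤2≤2.
N = 3·3·5 = 45
Δ = 0!·2!·2!/5! = 1/30
Racah Σ t=0..0: t=0:+1/1 = 1/1
⇒ 3j(1 1 2; 0 0 0)² = 2/15, sgn +1
Racah Σ t=0..0: t=0:+1/2 = 1/2
⇒ 3j(1 1 2; 0 -1 1)² = 1/10, sgn -1
4πI² = N·(3j₀)²·(3jₘ)² = 3/5
I = -1·√(0.6/4π) = -0.21850969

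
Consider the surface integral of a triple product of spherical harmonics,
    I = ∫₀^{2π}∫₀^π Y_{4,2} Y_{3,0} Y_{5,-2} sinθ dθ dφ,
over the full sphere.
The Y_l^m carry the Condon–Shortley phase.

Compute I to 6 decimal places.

0.022664

m-sum 0 ✓  L=12 even ✓  1≤5≤7 ✓
Π(2lᵢ+1) = 9×7×11 = 693
triangle coeff Δ(4,3,5) = 1/180180
Σ_t [0,2]: t=0:+1/576 t=1:−1/144 t=2:+1/576 = -1/288
(3j)²=20/1001 [(4 3 5; 0 0 0)], sign=+1
Σ_t [0,2]: t=0:+1/576 t=1:−1/480 t=2:+1/8640 = -1/4320
(3j)²=1/2145 [(4 3 5; 2 0 -2)], sign=+1
⇒ 4πI² = 12/1859
I = (+1)√(12/1859/(4π)) = 0.02266449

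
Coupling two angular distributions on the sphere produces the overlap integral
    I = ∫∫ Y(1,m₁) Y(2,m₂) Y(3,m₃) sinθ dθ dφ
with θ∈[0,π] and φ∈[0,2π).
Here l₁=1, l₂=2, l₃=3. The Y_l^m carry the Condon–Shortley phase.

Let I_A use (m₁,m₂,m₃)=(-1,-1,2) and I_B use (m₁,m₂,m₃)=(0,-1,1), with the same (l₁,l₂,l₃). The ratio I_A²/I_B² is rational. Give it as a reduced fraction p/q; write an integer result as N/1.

l's match ⇒ only the (l;m) 3-j factors differ between A and B.
A: triangle coeff Δ(1,2,3) = 1/105; Σ_t [0,0]: t=0:+1/12 = 1/12; (3j)²=2/21 [(1 2 3; -1 -1 2)], sign=-1
B: triangle coeff Δ(1,2,3) = 1/105; Σ_t [0,0]: t=0:+1/6 = 1/6; (3j)²=8/105 [(1 2 3; 0 -1 1)], sign=+1
I_A²/I_B² = (2/21)/(8/105) = 5/4

5/4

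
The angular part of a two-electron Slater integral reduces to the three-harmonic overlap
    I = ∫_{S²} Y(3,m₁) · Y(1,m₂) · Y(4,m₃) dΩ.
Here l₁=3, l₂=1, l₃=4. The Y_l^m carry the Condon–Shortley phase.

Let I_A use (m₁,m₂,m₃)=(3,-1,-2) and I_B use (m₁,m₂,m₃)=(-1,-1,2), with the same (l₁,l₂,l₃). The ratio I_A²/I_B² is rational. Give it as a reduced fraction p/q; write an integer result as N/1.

l's match ⇒ only the (l;m) 3-j factors differ between A and B.
A: triangle coeff Δ(3,1,4) = 1/252; Σ_t [0,0]: t=0:+1/1440 = 1/1440; (3j)²=1/252 [(3 1 4; 3 -1 -2)], sign=+1
B: triangle coeff Δ(3,1,4) = 1/252; Σ_t [0,0]: t=0:+1/96 = 1/96; (3j)²=5/84 [(3 1 4; -1 -1 2)], sign=+1
I_A²/I_B² = (1/252)/(5/84) = 1/15

1/15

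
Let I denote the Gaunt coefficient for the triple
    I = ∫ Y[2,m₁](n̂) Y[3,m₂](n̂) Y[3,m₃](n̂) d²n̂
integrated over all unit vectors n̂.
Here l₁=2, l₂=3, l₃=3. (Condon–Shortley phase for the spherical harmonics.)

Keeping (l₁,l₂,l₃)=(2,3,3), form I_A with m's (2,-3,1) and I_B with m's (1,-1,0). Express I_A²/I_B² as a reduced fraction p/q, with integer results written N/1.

Shared (l₁,l₂,l₃)=(2,3,3): N and (l;000)² cancel in I_A²/I_B².
A: Δ = 2!·2!·4!/9! = 1/3780; Racah Σ t=0..0: t=0:+1/96 = 1/96; ⇒ 3j(2 3 3; 2 -3 1)² = 1/42, sgn +1
B: Δ = 2!·2!·4!/9! = 1/3780; Racah Σ t=0..1: t=0:+1/8 t=1:−1/12 = 1/24; ⇒ 3j(2 3 3; 1 -1 0)² = 1/210, sgn -1
I_A²/I_B² = (1/42)/(1/210) = 5/1

5/1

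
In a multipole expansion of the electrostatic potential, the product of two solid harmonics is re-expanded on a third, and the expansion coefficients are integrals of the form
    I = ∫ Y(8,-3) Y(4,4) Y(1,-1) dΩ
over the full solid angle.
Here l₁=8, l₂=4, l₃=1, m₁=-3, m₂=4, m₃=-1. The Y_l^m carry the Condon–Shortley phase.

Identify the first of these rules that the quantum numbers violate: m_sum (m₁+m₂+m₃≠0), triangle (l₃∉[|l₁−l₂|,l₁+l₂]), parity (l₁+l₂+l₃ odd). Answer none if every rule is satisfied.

triangle

azimuthal sum: -3 + 4 − 1 = 0  ✓
4 ≤ 1 ≤ 12 (triangle on l)  ✗
L = 8 + 4 + 1 = 13 (odd)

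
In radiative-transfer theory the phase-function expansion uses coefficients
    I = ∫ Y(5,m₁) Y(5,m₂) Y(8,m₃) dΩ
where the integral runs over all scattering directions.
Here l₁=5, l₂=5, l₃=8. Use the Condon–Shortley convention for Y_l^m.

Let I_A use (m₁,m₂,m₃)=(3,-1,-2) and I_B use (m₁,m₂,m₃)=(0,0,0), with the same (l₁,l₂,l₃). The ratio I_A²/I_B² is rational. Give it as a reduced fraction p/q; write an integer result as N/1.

507/490

Same 5,5,8: normalisation and zero-m 3j drop out of the ratio.
A: Δ: 2! 8! 8! / 19! → 1/37413090; sum: t=0:+1/1658880 t=1:−1/3628800 t=2:+1/116121600 = 13/38707200; 3j²(5 5 8; 3 -1 -2) = Δ·Π!·Σ² = 39/3553  (sign +1)
B: Δ: 2! 8! 8! / 19! → 1/37413090; sum: t=0:+1/1036800 t=1:−1/331776 t=2:+1/1036800 = -1/921600; 3j²(5 5 8; 0 0 0) = Δ·Π!·Σ² = 490/46189  (sign -1)
I_A²/I_B² = (39/3553)/(490/46189) = 507/490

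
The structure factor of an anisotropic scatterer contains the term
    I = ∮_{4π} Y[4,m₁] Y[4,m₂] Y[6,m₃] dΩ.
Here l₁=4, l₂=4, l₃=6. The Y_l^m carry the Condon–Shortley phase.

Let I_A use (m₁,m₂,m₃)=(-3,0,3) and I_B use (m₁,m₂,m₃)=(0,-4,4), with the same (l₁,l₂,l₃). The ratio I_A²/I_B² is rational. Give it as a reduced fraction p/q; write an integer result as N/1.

l's match ⇒ only the (l;m) 3-j factors differ between A and B.
A: triangle coeff Δ(4,4,6) = 1/1261260; Σ_t [1,2]: t=1:−1/25920 t=2:+1/11520 = 1/20736; (3j)²=5/429 [(4 4 6; -3 0 3)], sign=-1
B: triangle coeff Δ(4,4,6) = 1/1261260; Σ_t [0,0]: t=0:+1/69120 = 1/69120; (3j)²=4/143 [(4 4 6; 0 -4 4)], sign=+1
I_A²/I_B² = (5/429)/(4/143) = 5/12

5/12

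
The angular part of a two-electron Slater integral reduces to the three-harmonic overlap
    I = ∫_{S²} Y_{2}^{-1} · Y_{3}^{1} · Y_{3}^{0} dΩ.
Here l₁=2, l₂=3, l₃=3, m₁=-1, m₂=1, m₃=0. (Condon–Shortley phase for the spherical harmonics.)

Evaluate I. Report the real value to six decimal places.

Rules hold: Σm=0, L=8 even, 1≤3≤5.
N = 5·7·7 = 245
Δ = 2!·2!·4!/9! = 1/3780
Racah Σ t=0..2: t=0:+1/24 t=1:−1/4 t=2:+1/24 = -1/6
⇒ 3j(2 3 3; 0 0 0)² = 4/105, sgn +1
Racah Σ t=1..2: t=1:−1/12 t=2:+1/8 = 1/24
⇒ 3j(2 3 3; -1 1 0)² = 1/210, sgn -1
4πI² = N·(3j₀)²·(3jₘ)² = 2/45
I = -1·√(0.0444444/4π) = -0.05947080

-0.059471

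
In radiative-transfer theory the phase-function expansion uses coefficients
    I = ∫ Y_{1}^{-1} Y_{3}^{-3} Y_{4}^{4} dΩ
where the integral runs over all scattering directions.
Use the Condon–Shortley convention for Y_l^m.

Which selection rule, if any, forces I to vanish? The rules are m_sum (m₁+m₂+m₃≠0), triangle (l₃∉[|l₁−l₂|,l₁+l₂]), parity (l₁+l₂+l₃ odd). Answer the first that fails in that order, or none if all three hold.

none

m₁+m₂+m₃ = -1 − 3 + 4 = 0  ✓
triangle: |1−3|=2 ≤ l₃=4 ≤ 1+3=4  ✓
parity: l₁+l₂+l₃ = 8 is even  ✓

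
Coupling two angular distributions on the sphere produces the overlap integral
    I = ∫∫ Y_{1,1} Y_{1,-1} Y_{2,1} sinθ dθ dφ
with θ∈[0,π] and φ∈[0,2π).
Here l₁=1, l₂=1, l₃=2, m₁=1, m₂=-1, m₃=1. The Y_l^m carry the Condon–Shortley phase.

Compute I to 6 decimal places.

0.000000

m-sum = 1 − 1 + 1 = 1 ≠ 0 ⇒ I = 0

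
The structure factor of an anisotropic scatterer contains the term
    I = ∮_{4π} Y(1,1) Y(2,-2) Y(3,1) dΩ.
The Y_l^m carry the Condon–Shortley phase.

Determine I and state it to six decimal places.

-0.082589

m-sum 0 ✓  L=6 even ✓  1≤3≤3 ✓
Π(2lᵢ+1) = 3×5×7 = 105
triangle coeff Δ(1,2,3) = 1/105
Σ_t [0,0]: t=0:+1/4 = 1/4
(3j)²=3/35 [(1 2 3; 0 0 0)], sign=-1
Σ_t [0,0]: t=0:+1/48 = 1/48
(3j)²=1/105 [(1 2 3; 1 -2 1)], sign=+1
⇒ 4πI² = 3/35
I = (-1)√(3/35/(4π)) = -0.08258890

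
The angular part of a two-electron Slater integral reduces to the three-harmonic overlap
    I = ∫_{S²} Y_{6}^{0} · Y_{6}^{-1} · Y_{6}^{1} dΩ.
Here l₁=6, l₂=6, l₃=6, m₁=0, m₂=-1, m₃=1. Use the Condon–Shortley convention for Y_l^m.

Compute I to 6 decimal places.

-0.057253

Rules hold: Σm=0, L=18 even, 0≤6≤12.
N = 13·13·13 = 2197
Δ = 6!·6!·6!/19! = 1/325909584
Racah Σ t=0..6: t=0:+1/373248000 t=1:−1/1728000 t=2:+1/110592 t=3:−1/46656 t=4:+1/110592 t=5:−1/1728000 t=6:+1/373248000 = -7/1555200
⇒ 3j(6 6 6; 0 0 0)² = 400/46189, sgn -1
Racah Σ t=0..5: t=0:+1/62208000 t=1:−1/691200 t=2:+1/82944 t=3:−1/62208 t=4:+1/276480 t=5:−1/10368000 = -1/518400
⇒ 3j(6 6 6; 0 -1 1)² = 100/46189, sgn +1
4πI² = N·(3j₀)²·(3jₘ)² = 520000/12623809
I = -1·√(0.041192/4π) = -0.05725343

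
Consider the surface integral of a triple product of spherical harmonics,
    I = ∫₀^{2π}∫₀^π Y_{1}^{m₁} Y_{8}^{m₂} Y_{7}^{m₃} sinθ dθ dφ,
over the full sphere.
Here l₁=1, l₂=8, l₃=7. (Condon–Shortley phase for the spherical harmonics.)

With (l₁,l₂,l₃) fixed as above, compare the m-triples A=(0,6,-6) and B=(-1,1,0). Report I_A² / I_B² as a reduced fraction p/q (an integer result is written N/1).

7/9

Shared (l₁,l₂,l₃)=(1,8,7): N and (l;000)² cancel in I_A²/I_B².
A: Δ = 2!·0!·14!/17! = 1/2040; Racah Σ t=1..1: t=1:−1/6227020800 = -1/6227020800; ⇒ 3j(1 8 7; 0 6 -6)² = 7/510, sgn +1
B: Δ = 2!·0!·14!/17! = 1/2040; Racah Σ t=2..2: t=2:+1/50803200 = 1/50803200; ⇒ 3j(1 8 7; -1 1 0)² = 3/170, sgn -1
I_A²/I_B² = (7/510)/(3/170) = 7/9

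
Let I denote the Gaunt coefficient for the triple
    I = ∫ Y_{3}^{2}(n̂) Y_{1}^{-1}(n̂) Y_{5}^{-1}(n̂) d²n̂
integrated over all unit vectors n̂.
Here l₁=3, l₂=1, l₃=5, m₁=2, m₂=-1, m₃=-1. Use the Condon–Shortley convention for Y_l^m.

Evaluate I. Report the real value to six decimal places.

triangle: need 2≤l₃≤4, have 5; I=0

0.000000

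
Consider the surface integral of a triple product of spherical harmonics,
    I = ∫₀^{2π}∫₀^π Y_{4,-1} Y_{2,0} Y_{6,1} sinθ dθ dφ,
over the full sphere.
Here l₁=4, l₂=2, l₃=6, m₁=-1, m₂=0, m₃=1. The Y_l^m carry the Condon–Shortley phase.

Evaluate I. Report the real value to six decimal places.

m-sum 0 ✓  L=12 even ✓  2≤6≤6 ✓
Π(2lᵢ+1) = 9×5×13 = 585
triangle coeff Δ(4,2,6) = 1/6435
Σ_t [0,0]: t=0:+1/2304 = 1/2304
(3j)²=5/143 [(4 2 6; 0 0 0)], sign=+1
Σ_t [0,0]: t=0:+1/2880 = 1/2880
(3j)²=14/429 [(4 2 6; -1 0 1)], sign=-1
⇒ 4πI² = 1050/1573
I = (-1)√(1050/1573/(4π)) = -0.23047581

-0.230476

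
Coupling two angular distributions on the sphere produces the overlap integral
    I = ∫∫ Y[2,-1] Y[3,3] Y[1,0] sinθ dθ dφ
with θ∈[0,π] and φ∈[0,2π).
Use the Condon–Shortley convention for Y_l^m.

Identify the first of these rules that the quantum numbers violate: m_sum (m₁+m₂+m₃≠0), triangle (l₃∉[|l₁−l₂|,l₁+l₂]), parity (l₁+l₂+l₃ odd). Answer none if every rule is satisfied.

Σmᵢ = 2  ✗
l₃∈[|l₁−l₂|,l₁+l₂]=[1,5], have l₃=1
Σlᵢ = 6 ⇒ even

m_sum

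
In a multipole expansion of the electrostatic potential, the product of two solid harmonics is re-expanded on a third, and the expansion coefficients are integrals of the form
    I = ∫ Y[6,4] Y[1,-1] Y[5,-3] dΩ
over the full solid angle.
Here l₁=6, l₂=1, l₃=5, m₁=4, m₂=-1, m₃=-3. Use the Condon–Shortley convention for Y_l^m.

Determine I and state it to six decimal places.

Rules hold: Σm=0, L=12 even, 5≤5≤7.
N = 13·3·11 = 429
Δ = 2!·10!·0!/13! = 1/858
Racah Σ t=1..1: t=1:−1/14400 = -1/14400
⇒ 3j(6 1 5; 0 0 0)² = 6/143, sgn +1
Racah Σ t=0..0: t=0:+1/161280 = 1/161280
⇒ 3j(6 1 5; 4 -1 -3)² = 15/286, sgn +1
4πI² = N·(3j₀)²·(3jₘ)² = 135/143
I = +1·√(0.944056/4π) = 0.27409047

0.274090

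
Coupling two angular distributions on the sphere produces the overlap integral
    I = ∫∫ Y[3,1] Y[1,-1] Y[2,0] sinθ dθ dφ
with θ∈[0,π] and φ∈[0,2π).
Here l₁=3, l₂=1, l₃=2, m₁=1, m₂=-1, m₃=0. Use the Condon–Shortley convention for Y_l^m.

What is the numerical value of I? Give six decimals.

Checks pass: Σm=0; 6 even; l₃=2∈[2,4].
(2·3+1)(2·1+1)(2·2+1) = 105
Δ: 2! 4! 0! / 7! → 1/105
sum: t=1:−1/4 = -1/4
3j²(3 1 2; 0 0 0) = Δ·Π!·Σ² = 3/35  (sign -1)
sum: t=0:+1/8 = 1/8
3j²(3 1 2; 1 -1 0) = Δ·Π!·Σ² = 2/35  (sign +1)
combine: 4πI² = 105·3/35·2/35 = 18/35
take √, sign -1: I = -0.20230066

-0.202301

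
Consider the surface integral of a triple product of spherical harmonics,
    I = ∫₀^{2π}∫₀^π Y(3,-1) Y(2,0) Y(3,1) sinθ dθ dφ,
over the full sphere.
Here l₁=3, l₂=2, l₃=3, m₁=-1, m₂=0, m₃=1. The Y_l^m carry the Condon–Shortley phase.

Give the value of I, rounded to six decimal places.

m-sum 0 ✓  L=8 even ✓  1≤3≤5 ✓
Π(2lᵢ+1) = 7×5×7 = 245
triangle coeff Δ(3,2,3) = 1/3780
Σ_t [0,2]: t=0:+1/24 t=1:−1/4 t=2:+1/24 = -1/6
(3j)²=4/105 [(3 2 3; 0 0 0)], sign=+1
Σ_t [0,2]: t=0:+1/96 t=1:−1/6 t=2:+1/16 = -3/32
(3j)²=3/140 [(3 2 3; -1 0 1)], sign=-1
⇒ 4πI² = 1/5
I = (-1)√(1/5/(4π)) = -0.12615663

-0.126157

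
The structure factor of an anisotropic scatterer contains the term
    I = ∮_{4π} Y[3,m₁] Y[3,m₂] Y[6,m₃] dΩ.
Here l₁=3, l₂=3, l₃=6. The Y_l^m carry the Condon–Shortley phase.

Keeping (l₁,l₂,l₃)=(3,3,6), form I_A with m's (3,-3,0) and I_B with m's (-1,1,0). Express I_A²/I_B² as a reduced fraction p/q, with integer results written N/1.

l's match ⇒ only the (l;m) 3-j factors differ between A and B.
A: triangle coeff Δ(3,3,6) = 1/12012; Σ_t [0,0]: t=0:+1/518400 = 1/518400; (3j)²=1/12012 [(3 3 6; 3 -3 0)], sign=+1
B: triangle coeff Δ(3,3,6) = 1/12012; Σ_t [0,0]: t=0:+1/2304 = 1/2304; (3j)²=75/4004 [(3 3 6; -1 1 0)], sign=+1
I_A²/I_B² = (1/12012)/(75/4004) = 1/225

1/225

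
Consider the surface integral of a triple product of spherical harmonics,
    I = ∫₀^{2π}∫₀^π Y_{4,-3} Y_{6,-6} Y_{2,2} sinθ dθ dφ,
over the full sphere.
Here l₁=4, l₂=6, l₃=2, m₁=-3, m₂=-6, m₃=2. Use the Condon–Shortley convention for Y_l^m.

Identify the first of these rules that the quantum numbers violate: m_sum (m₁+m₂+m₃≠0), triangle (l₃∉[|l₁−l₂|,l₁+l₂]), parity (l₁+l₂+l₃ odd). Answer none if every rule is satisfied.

m_sum

Σmᵢ = -7  ✗
l₃∈[|l₁−l₂|,l₁+l₂]=[2,10], have l₃=2
Σlᵢ = 12 ⇒ even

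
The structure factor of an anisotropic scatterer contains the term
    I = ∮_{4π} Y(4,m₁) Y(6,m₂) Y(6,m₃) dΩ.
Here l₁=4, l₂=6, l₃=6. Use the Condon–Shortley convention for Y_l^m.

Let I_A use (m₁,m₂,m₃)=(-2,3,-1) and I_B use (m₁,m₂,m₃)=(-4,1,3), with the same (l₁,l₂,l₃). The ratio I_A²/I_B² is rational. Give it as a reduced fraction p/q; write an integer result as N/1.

16/343

l's match ⇒ only the (l;m) 3-j factors differ between A and B.
A: triangle coeff Δ(4,6,6) = 1/15315300; Σ_t [2,4]: t=2:+1/483840 t=3:−1/51840 t=4:+1/69120 = -1/362880; (3j)²=16/17017 [(4 6 6; -2 3 -1)], sign=+1
B: triangle coeff Δ(4,6,6) = 1/15315300; Σ_t [4,4]: t=4:+1/414720 = 1/414720; (3j)²=49/2431 [(4 6 6; -4 1 3)], sign=-1
I_A²/I_B² = (16/17017)/(49/2431) = 16/343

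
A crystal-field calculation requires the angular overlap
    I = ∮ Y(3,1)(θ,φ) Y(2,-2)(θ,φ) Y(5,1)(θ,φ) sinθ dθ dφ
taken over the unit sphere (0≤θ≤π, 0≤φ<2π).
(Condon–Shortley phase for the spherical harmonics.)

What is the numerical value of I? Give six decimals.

-0.092802

Checks pass: Σm=0; 10 even; l₃=5∈[1,5].
(2·3+1)(2·2+1)(2·5+1) = 385
Δ: 0! 6! 4! / 11! → 1/2310
sum: t=0:+1/144 = 1/144
3j²(3 2 5; 0 0 0) = Δ·Π!·Σ² = 10/231  (sign -1)
sum: t=0:+1/1152 = 1/1152
3j²(3 2 5; 1 -2 1) = Δ·Π!·Σ² = 1/154  (sign +1)
combine: 4πI² = 385·10/231·1/154 = 25/231
take √, sign -1: I = -0.09280237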